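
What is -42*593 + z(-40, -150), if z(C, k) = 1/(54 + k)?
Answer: -2390977/96 ≈ -24906.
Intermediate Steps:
-42*593 + z(-40, -150) = -42*593 + 1/(54 - 150) = -24906 + 1/(-96) = -24906 - 1/96 = -2390977/96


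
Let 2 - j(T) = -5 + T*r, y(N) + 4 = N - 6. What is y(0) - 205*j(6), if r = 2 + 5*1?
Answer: 7165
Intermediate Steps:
r = 7 (r = 2 + 5 = 7)
y(N) = -10 + N (y(N) = -4 + (N - 6) = -4 + (-6 + N) = -10 + N)
j(T) = 7 - 7*T (j(T) = 2 - (-5 + T*7) = 2 - (-5 + 7*T) = 2 + (5 - 7*T) = 7 - 7*T)
y(0) - 205*j(6) = (-10 + 0) - 205*(7 - 7*6) = -10 - 205*(7 - 42) = -10 - 205*(-35) = -10 + 7175 = 7165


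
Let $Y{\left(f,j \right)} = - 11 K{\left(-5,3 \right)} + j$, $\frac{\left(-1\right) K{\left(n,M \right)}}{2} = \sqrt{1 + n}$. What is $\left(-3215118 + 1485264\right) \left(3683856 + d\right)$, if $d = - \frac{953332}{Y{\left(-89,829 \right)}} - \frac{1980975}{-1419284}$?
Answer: $- \frac{3115639018742426789218137}{489068944634} - \frac{72561507635232 i}{689177} \approx -6.3706 \cdot 10^{12} - 1.0529 \cdot 10^{8} i$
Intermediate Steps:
$K{\left(n,M \right)} = - 2 \sqrt{1 + n}$
$Y{\left(f,j \right)} = j + 44 i$ ($Y{\left(f,j \right)} = - 11 \left(- 2 \sqrt{1 - 5}\right) + j = - 11 \left(- 2 \sqrt{-4}\right) + j = - 11 \left(- 2 \cdot 2 i\right) + j = - 11 \left(- 4 i\right) + j = 44 i + j = j + 44 i$)
$d = \frac{1980975}{1419284} - \frac{953332 \left(829 - 44 i\right)}{689177}$ ($d = - \frac{953332}{829 + 44 i} - \frac{1980975}{-1419284} = - 953332 \frac{829 - 44 i}{689177} - - \frac{1980975}{1419284} = - \frac{953332 \left(829 - 44 i\right)}{689177} + \frac{1980975}{1419284} = \frac{1980975}{1419284} - \frac{953332 \left(829 - 44 i\right)}{689177} \approx -1145.4 + 60.865 i$)
$\left(-3215118 + 1485264\right) \left(3683856 + d\right) = \left(-3215118 + 1485264\right) \left(3683856 - \left(\frac{1120312257797177}{978137889268} - \frac{41946608 i}{689177}\right)\right) = - 1729854 \left(\frac{3602198819949460231}{978137889268} + \frac{41946608 i}{689177}\right) = - \frac{3115639018742426789218137}{489068944634} - \frac{72561507635232 i}{689177}$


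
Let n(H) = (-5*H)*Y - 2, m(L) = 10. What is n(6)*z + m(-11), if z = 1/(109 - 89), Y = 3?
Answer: 27/5 ≈ 5.4000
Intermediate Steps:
n(H) = -2 - 15*H (n(H) = -5*H*3 - 2 = -15*H - 2 = -2 - 15*H)
z = 1/20 ≈ 0.050000
n(6)*z + m(-11) = (-2 - 15*6)*(1/20) + 10 = (-2 - 90)*(1/20) + 10 = -92*1/20 + 10 = -23/5 + 10 = 27/5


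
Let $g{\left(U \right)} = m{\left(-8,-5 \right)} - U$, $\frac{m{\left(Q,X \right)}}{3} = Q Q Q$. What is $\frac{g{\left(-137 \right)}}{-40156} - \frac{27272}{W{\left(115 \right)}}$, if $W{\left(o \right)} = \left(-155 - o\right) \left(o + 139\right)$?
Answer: $\frac{297769463}{688474620} \approx 0.43251$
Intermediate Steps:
$m{\left(Q,X \right)} = 3 Q^{3}$ ($m{\left(Q,X \right)} = 3 Q Q Q = 3 Q^{2} Q = 3 Q^{3}$)
$g{\left(U \right)} = -1536 - U$ ($g{\left(U \right)} = 3 \left(-8\right)^{3} - U = 3 \left(-512\right) - U = -1536 - U$)
$W{\left(o \right)} = \left(-155 - o\right) \left(139 + o\right)$
$\frac{g{\left(-137 \right)}}{-40156} - \frac{27272}{W{\left(115 \right)}} = \frac{-1536 - -137}{-40156} - \frac{27272}{-21545 - 115^{2} - 33810} = \left(-1536 + 137\right) \left(- \frac{1}{40156}\right) - \frac{27272}{-21545 - 13225 - 33810} = \left(-1399\right) \left(- \frac{1}{40156}\right) - \frac{27272}{-21545 - 13225 - 33810} = \frac{1399}{40156} - \frac{27272}{-68580} = \frac{1399}{40156} - - \frac{6818}{17145} = \frac{1399}{40156} + \frac{6818}{17145} = \frac{297769463}{688474620}$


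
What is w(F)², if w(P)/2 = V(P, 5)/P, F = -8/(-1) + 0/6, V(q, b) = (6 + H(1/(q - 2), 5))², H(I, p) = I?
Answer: 1874161/20736 ≈ 90.382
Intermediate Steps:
V(q, b) = (6 + 1/(-2 + q))² (V(q, b) = (6 + 1/(q - 2))² = (6 + 1/(-2 + q))²)
F = 8 (F = -8*(-1) + 0*(⅙) = 8 + 0 = 8)
w(P) = 2*(-11 + 6*P)²/(P*(-2 + P)²) (w(P) = 2*(((-11 + 6*P)²/(-2 + P)²)/P) = 2*((-11 + 6*P)²/(P*(-2 + P)²)) = 2*(-11 + 6*P)²/(P*(-2 + P)²))
w(F)² = (2*(-11 + 6*8)²/(8*(-2 + 8)²))² = (2*(⅛)*(-11 + 48)²/6²)² = (2*(⅛)*37²*(1/36))² = (2*(⅛)*1369*(1/36))² = (1369/144)² = 1874161/20736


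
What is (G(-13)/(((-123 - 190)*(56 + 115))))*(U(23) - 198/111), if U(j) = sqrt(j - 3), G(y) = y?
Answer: -286/660117 + 26*sqrt(5)/53523 ≈ 0.00065296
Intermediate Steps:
U(j) = sqrt(-3 + j)
(G(-13)/(((-123 - 190)*(56 + 115))))*(U(23) - 198/111) = (-13*1/((-123 - 190)*(56 + 115)))*(sqrt(-3 + 23) - 198/111) = (-13/((-313*171)))*(sqrt(20) - 198*1/111) = (-13/(-53523))*(2*sqrt(5) - 66/37) = (-13*(-1/53523))*(-66/37 + 2*sqrt(5)) = 13*(-66/37 + 2*sqrt(5))/53523 = -286/660117 + 26*sqrt(5)/53523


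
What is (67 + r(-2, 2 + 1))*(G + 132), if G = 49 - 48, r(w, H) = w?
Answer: 8645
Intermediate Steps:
G = 1
(67 + r(-2, 2 + 1))*(G + 132) = (67 - 2)*(1 + 132) = 65*133 = 8645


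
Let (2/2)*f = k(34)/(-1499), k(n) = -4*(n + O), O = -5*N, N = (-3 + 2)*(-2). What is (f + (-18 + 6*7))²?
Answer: 1301189184/2247001 ≈ 579.08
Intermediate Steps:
N = 2 (N = -1*(-2) = 2)
O = -10 (O = -5*2 = -10)
k(n) = 40 - 4*n (k(n) = -4*(n - 10) = -4*(-10 + n) = 40 - 4*n)
f = 96/1499 (f = (40 - 4*34)/(-1499) = (40 - 136)*(-1/1499) = -96*(-1/1499) = 96/1499 ≈ 0.064043)
(f + (-18 + 6*7))² = (96/1499 + (-18 + 6*7))² = (96/1499 + (-18 + 42))² = (96/1499 + 24)² = (36072/1499)² = 1301189184/2247001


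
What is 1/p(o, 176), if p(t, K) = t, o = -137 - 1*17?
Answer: -1/154 ≈ -0.0064935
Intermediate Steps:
o = -154 (o = -137 - 17 = -154)
1/p(o, 176) = 1/(-154) = -1/154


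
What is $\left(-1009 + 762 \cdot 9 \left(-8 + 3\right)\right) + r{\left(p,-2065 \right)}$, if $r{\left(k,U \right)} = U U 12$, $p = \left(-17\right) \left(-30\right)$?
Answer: $51135401$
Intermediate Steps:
$p = 510$
$r{\left(k,U \right)} = 12 U^{2}$ ($r{\left(k,U \right)} = U^{2} \cdot 12 = 12 U^{2}$)
$\left(-1009 + 762 \cdot 9 \left(-8 + 3\right)\right) + r{\left(p,-2065 \right)} = \left(-1009 + 762 \cdot 9 \left(-8 + 3\right)\right) + 12 \left(-2065\right)^{2} = \left(-1009 + 762 \cdot 9 \left(-5\right)\right) + 12 \cdot 4264225 = \left(-1009 + 762 \left(-45\right)\right) + 51170700 = \left(-1009 - 34290\right) + 51170700 = -35299 + 51170700 = 51135401$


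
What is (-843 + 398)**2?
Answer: 198025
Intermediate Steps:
(-843 + 398)**2 = (-445)**2 = 198025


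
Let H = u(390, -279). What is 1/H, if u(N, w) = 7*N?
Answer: 1/2730 ≈ 0.00036630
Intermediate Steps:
H = 2730 (H = 7*390 = 2730)
1/H = 1/2730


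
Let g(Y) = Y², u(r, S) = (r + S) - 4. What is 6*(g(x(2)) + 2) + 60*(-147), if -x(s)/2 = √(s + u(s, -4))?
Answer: -8904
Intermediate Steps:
u(r, S) = -4 + S + r (u(r, S) = (S + r) - 4 = -4 + S + r)
x(s) = -2*√(-8 + 2*s) (x(s) = -2*√(s + (-4 - 4 + s)) = -2*√(s + (-8 + s)) = -2*√(-8 + 2*s))
6*(g(x(2)) + 2) + 60*(-147) = 6*((-2*√(-8 + 2*2))² + 2) + 60*(-147) = 6*((-2*√(-8 + 4))² + 2) - 8820 = 6*((-4*I)² + 2) - 8820 = 6*(-16 + 2) - 8820 = 6*(-14) - 8820 = -84 - 8820 = -8904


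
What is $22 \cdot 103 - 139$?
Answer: $2127$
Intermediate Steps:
$22 \cdot 103 - 139 = 2266 - 139 = 2127$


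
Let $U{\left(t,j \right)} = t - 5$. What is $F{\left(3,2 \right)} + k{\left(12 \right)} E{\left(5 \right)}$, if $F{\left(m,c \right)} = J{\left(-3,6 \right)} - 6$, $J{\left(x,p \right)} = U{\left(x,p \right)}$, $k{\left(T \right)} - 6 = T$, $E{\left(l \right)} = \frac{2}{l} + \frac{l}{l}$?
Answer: $\frac{56}{5} \approx 11.2$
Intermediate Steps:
$U{\left(t,j \right)} = -5 + t$
$E{\left(l \right)} = 1 + \frac{2}{l}$ ($E{\left(l \right)} = \frac{2}{l} + 1 = 1 + \frac{2}{l}$)
$k{\left(T \right)} = 6 + T$
$J{\left(x,p \right)} = -5 + x$
$F{\left(m,c \right)} = -14$ ($F{\left(m,c \right)} = \left(-5 - 3\right) - 6 = -8 - 6 = -14$)
$F{\left(3,2 \right)} + k{\left(12 \right)} E{\left(5 \right)} = -14 + \left(6 + 12\right) \frac{2 + 5}{5} = -14 + 18 \cdot \frac{1}{5} \cdot 7 = -14 + 18 \cdot \frac{7}{5} = -14 + \frac{126}{5} = \frac{56}{5}$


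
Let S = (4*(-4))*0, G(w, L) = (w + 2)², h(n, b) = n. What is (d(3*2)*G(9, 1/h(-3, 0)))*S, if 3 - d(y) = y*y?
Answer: 0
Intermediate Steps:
G(w, L) = (2 + w)²
S = 0 (S = -16*0 = 0)
d(y) = 3 - y² (d(y) = 3 - y*y = 3 - y²)
(d(3*2)*G(9, 1/h(-3, 0)))*S = ((3 - (3*2)²)*(2 + 9)²)*0 = ((3 - 1*6²)*11²)*0 = ((3 - 1*36)*121)*0 = ((3 - 36)*121)*0 = -33*121*0 = -3993*0 = 0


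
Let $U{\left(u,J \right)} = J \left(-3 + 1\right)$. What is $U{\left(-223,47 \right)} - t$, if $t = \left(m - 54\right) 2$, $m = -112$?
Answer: $238$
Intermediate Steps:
$t = -332$ ($t = \left(-112 - 54\right) 2 = \left(-166\right) 2 = -332$)
$U{\left(u,J \right)} = - 2 J$ ($U{\left(u,J \right)} = J \left(-2\right) = - 2 J$)
$U{\left(-223,47 \right)} - t = \left(-2\right) 47 - -332 = -94 + 332 = 238$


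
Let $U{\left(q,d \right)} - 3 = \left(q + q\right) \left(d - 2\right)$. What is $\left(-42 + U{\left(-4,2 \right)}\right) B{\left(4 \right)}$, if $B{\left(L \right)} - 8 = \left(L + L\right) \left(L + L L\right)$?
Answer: $-6552$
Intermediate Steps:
$U{\left(q,d \right)} = 3 + 2 q \left(-2 + d\right)$ ($U{\left(q,d \right)} = 3 + \left(q + q\right) \left(d - 2\right) = 3 + 2 q \left(-2 + d\right)$)
$B{\left(L \right)} = 8 + 2 L \left(L + L^{2}\right)$ ($B{\left(L \right)} = 8 + \left(L + L\right) \left(L + L L\right) = 8 + 2 L \left(L + L^{2}\right)$)
$\left(-42 + U{\left(-4,2 \right)}\right) B{\left(4 \right)} = \left(-42 + \left(3 - -16 + 2 \cdot 2 \left(-4\right)\right)\right) \left(8 + 2 \cdot 4^{2} + 2 \cdot 4^{3}\right) = \left(-42 + \left(3 + 16 - 16\right)\right) \left(8 + 2 \cdot 16 + 2 \cdot 64\right) = \left(-42 + 3\right) \left(8 + 32 + 128\right) = \left(-39\right) 168 = -6552$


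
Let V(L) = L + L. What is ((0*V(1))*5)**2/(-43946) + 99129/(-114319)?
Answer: -99129/114319 ≈ -0.86713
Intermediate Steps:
V(L) = 2*L
((0*V(1))*5)**2/(-43946) + 99129/(-114319) = ((0*(2*1))*5)**2/(-43946) + 99129/(-114319) = ((0*2)*5)**2*(-1/43946) + 99129*(-1/114319) = (0*5)**2*(-1/43946) - 99129/114319 = 0**2*(-1/43946) - 99129/114319 = 0*(-1/43946) - 99129/114319 = 0 - 99129/114319 = -99129/114319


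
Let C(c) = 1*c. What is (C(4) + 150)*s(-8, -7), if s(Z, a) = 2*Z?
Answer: -2464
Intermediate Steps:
C(c) = c
(C(4) + 150)*s(-8, -7) = (4 + 150)*(2*(-8)) = 154*(-16) = -2464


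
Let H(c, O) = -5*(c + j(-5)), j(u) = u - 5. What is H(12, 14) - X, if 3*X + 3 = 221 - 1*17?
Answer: -77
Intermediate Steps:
j(u) = -5 + u
H(c, O) = 50 - 5*c (H(c, O) = -5*(c + (-5 - 5)) = -5*(c - 10) = -5*(-10 + c) = 50 - 5*c)
X = 67 (X = -1 + (221 - 1*17)/3 = -1 + (221 - 17)/3 = -1 + (1/3)*204 = -1 + 68 = 67)
H(12, 14) - X = (50 - 5*12) - 1*67 = (50 - 60) - 67 = -10 - 67 = -77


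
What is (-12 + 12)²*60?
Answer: 0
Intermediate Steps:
(-12 + 12)²*60 = 0²*60 = 0*60 = 0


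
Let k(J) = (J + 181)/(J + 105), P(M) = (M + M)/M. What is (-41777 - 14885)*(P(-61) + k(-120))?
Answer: 1756522/15 ≈ 1.1710e+5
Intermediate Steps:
P(M) = 2 (P(M) = (2*M)/M = 2)
k(J) = (181 + J)/(105 + J)
(-41777 - 14885)*(P(-61) + k(-120)) = (-41777 - 14885)*(2 + (181 - 120)/(105 - 120)) = -56662*(2 + 61/(-15)) = -56662*(2 - 1/15*61) = -56662*(2 - 61/15) = -56662*(-31/15) = 1756522/15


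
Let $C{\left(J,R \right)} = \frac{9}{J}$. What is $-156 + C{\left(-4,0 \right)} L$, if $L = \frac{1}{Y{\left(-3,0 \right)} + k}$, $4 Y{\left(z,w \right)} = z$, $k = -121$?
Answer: $- \frac{75963}{487} \approx -155.98$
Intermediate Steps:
$Y{\left(z,w \right)} = \frac{z}{4}$
$L = - \frac{4}{487}$ ($L = \frac{1}{\frac{1}{4} \left(-3\right) - 121} = \frac{1}{- \frac{3}{4} - 121} = \frac{1}{- \frac{487}{4}} = - \frac{4}{487} \approx -0.0082135$)
$-156 + C{\left(-4,0 \right)} L = -156 + \frac{9}{-4} \left(- \frac{4}{487}\right) = -156 + 9 \left(- \frac{1}{4}\right) \left(- \frac{4}{487}\right) = -156 - - \frac{9}{487} = -156 + \frac{9}{487} = - \frac{75963}{487}$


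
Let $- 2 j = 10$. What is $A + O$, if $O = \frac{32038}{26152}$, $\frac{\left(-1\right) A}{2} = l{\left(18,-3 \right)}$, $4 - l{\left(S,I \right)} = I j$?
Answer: $\frac{303691}{13076} \approx 23.225$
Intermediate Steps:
$j = -5$ ($j = \left(- \frac{1}{2}\right) 10 = -5$)
$l{\left(S,I \right)} = 4 + 5 I$ ($l{\left(S,I \right)} = 4 - I \left(-5\right) = 4 - - 5 I = 4 + 5 I$)
$A = 22$ ($A = - 2 \left(4 + 5 \left(-3\right)\right) = - 2 \left(4 - 15\right) = \left(-2\right) \left(-11\right) = 22$)
$O = \frac{16019}{13076}$ ($O = 32038 \cdot \frac{1}{26152} = \frac{16019}{13076} \approx 1.2251$)
$A + O = 22 + \frac{16019}{13076} = \frac{303691}{13076}$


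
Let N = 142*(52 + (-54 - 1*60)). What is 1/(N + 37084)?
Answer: 1/28280 ≈ 3.5361e-5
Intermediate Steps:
N = -8804 (N = 142*(52 + (-54 - 60)) = 142*(52 - 114) = 142*(-62) = -8804)
1/(N + 37084) = 1/(-8804 + 37084) = 1/28280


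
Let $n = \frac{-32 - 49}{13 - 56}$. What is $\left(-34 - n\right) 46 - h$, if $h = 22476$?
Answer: $- \frac{1037446}{43} \approx -24127.0$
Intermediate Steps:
$n = \frac{81}{43}$ ($n = - \frac{81}{-43} = \left(-81\right) \left(- \frac{1}{43}\right) = \frac{81}{43} \approx 1.8837$)
$\left(-34 - n\right) 46 - h = \left(-34 - \frac{81}{43}\right) 46 - 22476 = \left(- \frac{1543}{43}\right) 46 - 22476 = - \frac{70978}{43} - 22476 = - \frac{1037446}{43}$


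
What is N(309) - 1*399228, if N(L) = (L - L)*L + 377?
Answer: -398851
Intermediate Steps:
N(L) = 377 (N(L) = 0*L + 377 = 0 + 377 = 377)
N(309) - 1*399228 = 377 - 1*399228 = 377 - 399228 = -398851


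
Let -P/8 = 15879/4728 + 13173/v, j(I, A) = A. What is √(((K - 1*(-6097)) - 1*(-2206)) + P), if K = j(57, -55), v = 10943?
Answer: √38161711029863231/2155771 ≈ 90.617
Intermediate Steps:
K = -55
P = -78681947/2155771 (P = -8*(15879/4728 + 13173/10943) = -8*(15879*(1/4728) + 13173*(1/10943)) = -8*(5293/1576 + 13173/10943) = -8*78681947/17246168 = -78681947/2155771 ≈ -36.498)
√(((K - 1*(-6097)) - 1*(-2206)) + P) = √(((-55 - 1*(-6097)) - 1*(-2206)) - 78681947/2155771) = √(((-55 + 6097) + 2206) - 78681947/2155771) = √((6042 + 2206) - 78681947/2155771) = √(8248 - 78681947/2155771) = √(17702117261/2155771) = √38161711029863231/2155771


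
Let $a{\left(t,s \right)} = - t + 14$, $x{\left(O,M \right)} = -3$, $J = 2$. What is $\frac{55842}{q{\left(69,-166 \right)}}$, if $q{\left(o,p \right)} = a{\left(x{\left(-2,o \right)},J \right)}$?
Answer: $\frac{55842}{17} \approx 3284.8$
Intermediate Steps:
$a{\left(t,s \right)} = 14 - t$
$q{\left(o,p \right)} = 17$ ($q{\left(o,p \right)} = 14 - -3 = 14 + 3 = 17$)
$\frac{55842}{q{\left(69,-166 \right)}} = \frac{55842}{17}$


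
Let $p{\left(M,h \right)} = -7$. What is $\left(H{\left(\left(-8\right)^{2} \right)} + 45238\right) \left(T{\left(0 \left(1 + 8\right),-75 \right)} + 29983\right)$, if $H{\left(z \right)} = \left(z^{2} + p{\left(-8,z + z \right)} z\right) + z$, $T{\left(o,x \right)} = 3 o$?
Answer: $1467667850$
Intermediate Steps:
$H{\left(z \right)} = z^{2} - 6 z$ ($H{\left(z \right)} = \left(z^{2} - 7 z\right) + z = z^{2} - 6 z$)
$\left(H{\left(\left(-8\right)^{2} \right)} + 45238\right) \left(T{\left(0 \left(1 + 8\right),-75 \right)} + 29983\right) = \left(\left(-8\right)^{2} \left(-6 + \left(-8\right)^{2}\right) + 45238\right) \left(3 \cdot 0 \left(1 + 8\right) + 29983\right) = \left(64 \left(-6 + 64\right) + 45238\right) \left(3 \cdot 0 \cdot 9 + 29983\right) = \left(64 \cdot 58 + 45238\right) \left(3 \cdot 0 + 29983\right) = \left(3712 + 45238\right) \left(0 + 29983\right) = 48950 \cdot 29983 = 1467667850$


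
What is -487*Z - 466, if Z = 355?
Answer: -173351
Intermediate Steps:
-487*Z - 466 = -487*355 - 466 = -172885 - 466 = -173351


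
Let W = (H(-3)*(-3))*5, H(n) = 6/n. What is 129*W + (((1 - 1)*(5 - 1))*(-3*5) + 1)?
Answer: 3871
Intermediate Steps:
W = 30 (W = ((6/(-3))*(-3))*5 = ((6*(-1/3))*(-3))*5 = -2*(-3)*5 = 6*5 = 30)
129*W + (((1 - 1)*(5 - 1))*(-3*5) + 1) = 129*30 + (((1 - 1)*(5 - 1))*(-3*5) + 1) = 3870 + ((0*4)*(-15) + 1) = 3870 + (0*(-15) + 1) = 3870 + (0 + 1) = 3870 + 1 = 3871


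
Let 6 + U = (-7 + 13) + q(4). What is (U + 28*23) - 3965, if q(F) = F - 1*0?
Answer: -3317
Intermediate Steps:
q(F) = F (q(F) = F + 0 = F)
U = 4 (U = -6 + ((-7 + 13) + 4) = -6 + (6 + 4) = -6 + 10 = 4)
(U + 28*23) - 3965 = (4 + 28*23) - 3965 = (4 + 644) - 3965 = 648 - 3965 = -3317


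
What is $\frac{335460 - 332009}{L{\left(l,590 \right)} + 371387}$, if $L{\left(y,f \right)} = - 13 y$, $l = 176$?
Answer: $\frac{3451}{369099} \approx 0.0093498$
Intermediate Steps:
$\frac{335460 - 332009}{L{\left(l,590 \right)} + 371387} = \frac{335460 - 332009}{\left(-13\right) 176 + 371387} = \frac{3451}{-2288 + 371387} = \frac{3451}{369099}$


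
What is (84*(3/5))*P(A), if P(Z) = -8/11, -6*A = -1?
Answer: -2016/55 ≈ -36.655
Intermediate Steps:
A = 1/6 (A = -1/6*(-1) = 1/6 ≈ 0.16667)
P(Z) = -8/11 (P(Z) = -8*1/11 = -8/11)
(84*(3/5))*P(A) = (84*(3/5))*(-8/11) = (252/5)*(-8/11) = -2016/55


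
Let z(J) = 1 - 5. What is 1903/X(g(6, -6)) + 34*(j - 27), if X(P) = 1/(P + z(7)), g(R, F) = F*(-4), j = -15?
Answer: 36632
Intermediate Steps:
g(R, F) = -4*F
z(J) = -4
X(P) = 1/(-4 + P) (X(P) = 1/(P - 4) = 1/(-4 + P))
1903/X(g(6, -6)) + 34*(j - 27) = 1903/(1/(-4 - 4*(-6))) + 34*(-15 - 27) = 1903/(1/(-4 + 24)) + 34*(-42) = 1903/(1/20) - 1428 = 1903*20 - 1428 = 38060 - 1428 = 36632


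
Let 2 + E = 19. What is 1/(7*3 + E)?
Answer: 1/38 ≈ 0.026316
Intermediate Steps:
E = 17 (E = -2 + 19 = 17)
1/(7*3 + E) = 1/(7*3 + 17) = 1/(21 + 17) = 1/38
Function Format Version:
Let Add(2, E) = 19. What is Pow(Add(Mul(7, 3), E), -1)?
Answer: Rational(1, 38) ≈ 0.026316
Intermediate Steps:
E = 17 (E = Add(-2, 19) = 17)
Pow(Add(Mul(7, 3), E), -1) = Pow(Add(Mul(7, 3), 17), -1) = Pow(Add(21, 17), -1) = Pow(38, -1) = Rational(1, 38)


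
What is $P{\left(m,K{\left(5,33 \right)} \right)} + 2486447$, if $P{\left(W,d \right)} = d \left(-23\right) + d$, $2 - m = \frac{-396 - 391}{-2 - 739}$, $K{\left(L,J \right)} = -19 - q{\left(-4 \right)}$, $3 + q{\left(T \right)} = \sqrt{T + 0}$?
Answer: $2486799 + 44 i \approx 2.4868 \cdot 10^{6} + 44.0 i$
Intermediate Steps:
$q{\left(T \right)} = -3 + \sqrt{T}$ ($q{\left(T \right)} = -3 + \sqrt{T + 0} = -3 + \sqrt{T}$)
$K{\left(L,J \right)} = -16 - 2 i$ ($K{\left(L,J \right)} = -19 - \left(-3 + \sqrt{-4}\right) = -19 - \left(-3 + 2 i\right) = -19 + \left(3 - 2 i\right) = -16 - 2 i$)
$m = \frac{695}{741}$ ($m = 2 - \frac{-396 - 391}{-2 - 739} = 2 - - \frac{787}{-741} = 2 - \left(-787\right) \left(- \frac{1}{741}\right) = 2 - \frac{787}{741} = \frac{695}{741} \approx 0.93792$)
$P{\left(W,d \right)} = - 22 d$ ($P{\left(W,d \right)} = - 23 d + d = - 22 d$)
$P{\left(m,K{\left(5,33 \right)} \right)} + 2486447 = - 22 \left(-16 - 2 i\right) + 2486447 = \left(352 + 44 i\right) + 2486447 = 2486799 + 44 i$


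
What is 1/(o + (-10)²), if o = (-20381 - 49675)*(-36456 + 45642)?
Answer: -1/643534316 ≈ -1.5539e-9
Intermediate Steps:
o = -643534416 (o = -70056*9186 = -643534416)
1/(o + (-10)²) = 1/(-643534416 + (-10)²) = 1/(-643534416 + 100) = 1/(-643534316) = -1/643534316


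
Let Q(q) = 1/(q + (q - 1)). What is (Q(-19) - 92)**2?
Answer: 12880921/1521 ≈ 8468.7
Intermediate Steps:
Q(q) = 1/(-1 + 2*q) (Q(q) = 1/(q + (-1 + q)) = 1/(-1 + 2*q))
(Q(-19) - 92)**2 = (1/(-1 + 2*(-19)) - 92)**2 = (1/(-1 - 38) - 92)**2 = (1/(-39) - 92)**2 = (-1/39 - 92)**2 = (-3589/39)**2 = 12880921/1521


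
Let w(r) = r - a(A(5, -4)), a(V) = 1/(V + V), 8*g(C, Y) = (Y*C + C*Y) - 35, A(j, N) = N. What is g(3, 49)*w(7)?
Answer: 14763/64 ≈ 230.67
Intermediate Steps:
g(C, Y) = -35/8 + C*Y/4 (g(C, Y) = ((Y*C + C*Y) - 35)/8 = ((C*Y + C*Y) - 35)/8 = (2*C*Y - 35)/8 = (-35 + 2*C*Y)/8 = -35/8 + C*Y/4)
a(V) = 1/(2*V)
w(r) = 1/8 + r (w(r) = r - 1/(2*(-4)) = r - (-1)/(2*4) = r - 1*(-1/8) = r + 1/8 = 1/8 + r)
g(3, 49)*w(7) = (-35/8 + (1/4)*3*49)*(1/8 + 7) = (-35/8 + 147/4)*(57/8) = (259/8)*(57/8) = 14763/64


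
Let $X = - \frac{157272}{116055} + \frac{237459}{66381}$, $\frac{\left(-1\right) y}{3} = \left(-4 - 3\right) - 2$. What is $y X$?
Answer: $\frac{17118431613}{285327665} \approx 59.996$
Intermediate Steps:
$y = 27$ ($y = - 3 \left(\left(-4 - 3\right) - 2\right) = - 3 \left(-7 - 2\right) = \left(-3\right) \left(-9\right) = 27$)
$X = \frac{1902047957}{855982995}$ ($X = \left(-157272\right) \frac{1}{116055} + 237459 \cdot \frac{1}{66381} = - \frac{52424}{38685} + \frac{79153}{22127} = \frac{1902047957}{855982995} \approx 2.2221$)
$y X = 27 \cdot \frac{1902047957}{855982995} = \frac{17118431613}{285327665}$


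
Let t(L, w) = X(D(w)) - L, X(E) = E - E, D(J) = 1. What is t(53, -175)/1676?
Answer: -53/1676 ≈ -0.031623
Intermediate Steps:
X(E) = 0
t(L, w) = -L (t(L, w) = 0 - L = -L)
t(53, -175)/1676 = -1*53/1676 = -53*1/1676 = -53/1676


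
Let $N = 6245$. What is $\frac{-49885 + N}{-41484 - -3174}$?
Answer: $\frac{4364}{3831} \approx 1.1391$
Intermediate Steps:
$\frac{-49885 + N}{-41484 - -3174} = \frac{-49885 + 6245}{-41484 - -3174} = - \frac{43640}{-41484 + 3174} = - \frac{43640}{-38310} = \left(-43640\right) \left(- \frac{1}{38310}\right) = \frac{4364}{3831}$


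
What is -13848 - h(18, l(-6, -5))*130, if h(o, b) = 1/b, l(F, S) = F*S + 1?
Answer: -429418/31 ≈ -13852.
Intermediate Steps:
l(F, S) = 1 + F*S
-13848 - h(18, l(-6, -5))*130 = -13848 - 130/(1 - 6*(-5)) = -13848 - 130/(1 + 30) = -13848 - 130/31 = -429418/31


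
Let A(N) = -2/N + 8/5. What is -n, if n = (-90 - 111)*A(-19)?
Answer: 32562/95 ≈ 342.76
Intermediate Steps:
A(N) = 8/5 - 2/N (A(N) = -2/N + 8*(⅕) = -2/N + 8/5 = 8/5 - 2/N)
n = -32562/95 (n = (-90 - 111)*(8/5 - 2/(-19)) = -201*(8/5 - 2*(-1/19)) = -201*(8/5 + 2/19) = -201*162/95 = -32562/95 ≈ -342.76)
-n = -1*(-32562/95) = 32562/95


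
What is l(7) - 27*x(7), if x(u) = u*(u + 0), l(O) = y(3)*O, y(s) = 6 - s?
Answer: -1302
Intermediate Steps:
l(O) = 3*O (l(O) = (6 - 1*3)*O = (6 - 3)*O = 3*O)
x(u) = u² (x(u) = u*u = u²)
l(7) - 27*x(7) = 3*7 - 27*7² = 21 - 27*49 = 21 - 1323 = -1302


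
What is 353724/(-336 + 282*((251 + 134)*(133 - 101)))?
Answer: 4211/41356 ≈ 0.10182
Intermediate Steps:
353724/(-336 + 282*((251 + 134)*(133 - 101))) = 353724/(-336 + 282*(385*32)) = 353724/(-336 + 282*12320) = 353724/(-336 + 3474240) = 353724/3473904 = 353724*(1/3473904) = 4211/41356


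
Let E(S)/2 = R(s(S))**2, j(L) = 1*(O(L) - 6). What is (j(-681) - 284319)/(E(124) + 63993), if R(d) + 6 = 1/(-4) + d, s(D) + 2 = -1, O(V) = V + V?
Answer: -2285496/513313 ≈ -4.4524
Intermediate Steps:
O(V) = 2*V
s(D) = -3 (s(D) = -2 - 1 = -3)
R(d) = -25/4 + d (R(d) = -6 + (1/(-4) + d) = -6 + (-1/4 + d) = -25/4 + d)
j(L) = -6 + 2*L (j(L) = 1*(2*L - 6) = 1*(-6 + 2*L) = -6 + 2*L)
E(S) = 1369/8 (E(S) = 2*(-25/4 - 3)**2 = 2*(-37/4)**2 = 2*(1369/16) = 1369/8)
(j(-681) - 284319)/(E(124) + 63993) = ((-6 + 2*(-681)) - 284319)/(1369/8 + 63993) = ((-6 - 1362) - 284319)/(513313/8) = (-1368 - 284319)*(8/513313) = -285687*8/513313 = -2285496/513313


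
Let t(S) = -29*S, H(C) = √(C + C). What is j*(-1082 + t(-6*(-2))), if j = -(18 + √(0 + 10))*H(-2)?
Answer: 2860*I*(18 + √10) ≈ 60524.0*I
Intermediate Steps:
H(C) = √2*√C (H(C) = √(2*C) = √2*√C)
j = -2*I*(18 + √10) (j = -(18 + √(0 + 10))*√2*√(-2) = -(18 + √10)*√2*(I*√2) = -(18 + √10)*2*I = -2*I*(18 + √10) ≈ -42.325*I)
j*(-1082 + t(-6*(-2))) = (2*I*(-18 - √10))*(-1082 - (-174)*(-2)) = (2*I*(-18 - √10))*(-1082 - 29*12) = (2*I*(-18 - √10))*(-1082 - 348) = (2*I*(-18 - √10))*(-1430) = -2860*I*(-18 - √10)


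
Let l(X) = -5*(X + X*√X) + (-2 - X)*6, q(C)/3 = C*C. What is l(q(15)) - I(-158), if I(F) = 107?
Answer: -7544 - 50625*√3 ≈ -95229.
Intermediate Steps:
q(C) = 3*C² (q(C) = 3*(C*C) = 3*C²)
l(X) = -12 - 11*X - 5*X^(3/2) (l(X) = -5*(X + X^(3/2)) + (-12 - 6*X) = (-5*X - 5*X^(3/2)) + (-12 - 6*X) = -12 - 11*X - 5*X^(3/2))
l(q(15)) - I(-158) = (-12 - 33*15² - 5*10125*√3) - 1*107 = (-12 - 33*225 - 5*10125*√3) - 107 = (-12 - 11*675 - 50625*√3) - 107 = (-12 - 7425 - 50625*√3) - 107 = (-7437 - 50625*√3) - 107 = -7544 - 50625*√3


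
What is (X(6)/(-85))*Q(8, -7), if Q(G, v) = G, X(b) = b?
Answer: -48/85 ≈ -0.56471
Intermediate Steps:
(X(6)/(-85))*Q(8, -7) = (6/(-85))*8 = -1/85*6*8 = -6/85*8 = -48/85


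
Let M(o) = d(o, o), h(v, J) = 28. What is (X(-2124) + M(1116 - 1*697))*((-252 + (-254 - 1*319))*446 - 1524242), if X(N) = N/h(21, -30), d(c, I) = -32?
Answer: 1428604960/7 ≈ 2.0409e+8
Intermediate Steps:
M(o) = -32
X(N) = N/28
(X(-2124) + M(1116 - 1*697))*((-252 + (-254 - 1*319))*446 - 1524242) = ((1/28)*(-2124) - 32)*((-252 + (-254 - 1*319))*446 - 1524242) = (-531/7 - 32)*((-252 + (-254 - 319))*446 - 1524242) = -755*((-252 - 573)*446 - 1524242)/7 = -755*(-825*446 - 1524242)/7 = -755*(-367950 - 1524242)/7 = -755/7*(-1892192) = 1428604960/7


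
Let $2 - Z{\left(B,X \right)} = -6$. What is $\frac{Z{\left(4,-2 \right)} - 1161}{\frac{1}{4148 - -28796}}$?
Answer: $-37984432$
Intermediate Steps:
$Z{\left(B,X \right)} = 8$ ($Z{\left(B,X \right)} = 2 - -6 = 2 + 6 = 8$)
$\frac{Z{\left(4,-2 \right)} - 1161}{\frac{1}{4148 - -28796}} = \frac{8 - 1161}{\frac{1}{4148 - -28796}} = \frac{8 - 1161}{\frac{1}{4148 + 28796}} = - \frac{1153}{\frac{1}{32944}} = - 1153 \frac{1}{\frac{1}{32944}} = \left(-1153\right) 32944 = -37984432$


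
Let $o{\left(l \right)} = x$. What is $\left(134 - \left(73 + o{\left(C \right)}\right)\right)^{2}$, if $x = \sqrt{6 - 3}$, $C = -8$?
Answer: $\left(61 - \sqrt{3}\right)^{2} \approx 3512.7$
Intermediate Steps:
$x = \sqrt{3} \approx 1.732$
$o{\left(l \right)} = \sqrt{3}$
$\left(134 - \left(73 + o{\left(C \right)}\right)\right)^{2} = \left(134 - \left(73 + \sqrt{3}\right)\right)^{2} = \left(61 - \sqrt{3}\right)^{2}$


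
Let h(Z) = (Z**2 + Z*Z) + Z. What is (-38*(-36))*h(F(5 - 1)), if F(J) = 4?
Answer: 49248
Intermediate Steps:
h(Z) = Z + 2*Z**2 (h(Z) = (Z**2 + Z**2) + Z = 2*Z**2 + Z = Z + 2*Z**2)
(-38*(-36))*h(F(5 - 1)) = (-38*(-36))*(4*(1 + 2*4)) = 1368*(4*(1 + 8)) = 1368*(4*9) = 1368*36 = 49248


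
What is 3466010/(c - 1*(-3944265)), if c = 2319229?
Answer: 1733005/3131747 ≈ 0.55337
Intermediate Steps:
3466010/(c - 1*(-3944265)) = 3466010/(2319229 - 1*(-3944265)) = 3466010/(2319229 + 3944265) = 3466010/6263494 = 3466010*(1/6263494) = 1733005/3131747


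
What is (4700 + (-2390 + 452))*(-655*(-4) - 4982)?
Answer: -6523844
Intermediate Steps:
(4700 + (-2390 + 452))*(-655*(-4) - 4982) = (4700 - 1938)*(2620 - 4982) = 2762*(-2362) = -6523844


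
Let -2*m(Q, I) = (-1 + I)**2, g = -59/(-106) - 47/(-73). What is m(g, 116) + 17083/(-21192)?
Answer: -140149183/21192 ≈ -6613.3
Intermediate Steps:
g = 9289/7738 (g = -59*(-1/106) - 47*(-1/73) = 59/106 + 47/73 = 9289/7738 ≈ 1.2004)
m(Q, I) = -(-1 + I)**2/2
m(g, 116) + 17083/(-21192) = -(-1 + 116)**2/2 + 17083/(-21192) = -1/2*115**2 + 17083*(-1/21192) = -1/2*13225 - 17083/21192 = -13225/2 - 17083/21192 = -140149183/21192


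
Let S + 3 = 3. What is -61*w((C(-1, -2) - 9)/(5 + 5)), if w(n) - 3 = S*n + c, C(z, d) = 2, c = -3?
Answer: 0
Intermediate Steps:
S = 0 (S = -3 + 3 = 0)
w(n) = 0 (w(n) = 3 + (0*n - 3) = 3 + (0 - 3) = 3 - 3 = 0)
-61*w((C(-1, -2) - 9)/(5 + 5)) = -61*0 = 0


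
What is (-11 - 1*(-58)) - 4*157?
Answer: -581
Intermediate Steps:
(-11 - 1*(-58)) - 4*157 = (-11 + 58) - 628 = 47 - 628 = -581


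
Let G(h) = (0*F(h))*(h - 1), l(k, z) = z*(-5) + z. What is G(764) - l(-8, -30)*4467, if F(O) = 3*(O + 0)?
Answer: -536040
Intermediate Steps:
l(k, z) = -4*z (l(k, z) = -5*z + z = -4*z)
F(O) = 3*O
G(h) = 0 (G(h) = (0*(3*h))*(h - 1) = 0*(-1 + h) = 0)
G(764) - l(-8, -30)*4467 = 0 - (-4*(-30))*4467 = 0 - 120*4467 = 0 - 1*536040 = 0 - 536040 = -536040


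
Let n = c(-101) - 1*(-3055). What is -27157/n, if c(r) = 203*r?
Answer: 27157/17448 ≈ 1.5565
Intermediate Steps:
n = -17448 (n = 203*(-101) - 1*(-3055) = -20503 + 3055 = -17448)
-27157/n = -27157/(-17448) = -27157*(-1/17448) = 27157/17448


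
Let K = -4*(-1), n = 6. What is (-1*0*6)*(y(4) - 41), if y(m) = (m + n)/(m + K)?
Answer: 0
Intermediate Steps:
K = 4
y(m) = (6 + m)/(4 + m) (y(m) = (m + 6)/(m + 4) = (6 + m)/(4 + m))
(-1*0*6)*(y(4) - 41) = (-1*0*6)*((6 + 4)/(4 + 4) - 41) = (0*6)*(10/8 - 41) = 0*((⅛)*10 - 41) = 0*(5/4 - 41) = 0*(-159/4) = 0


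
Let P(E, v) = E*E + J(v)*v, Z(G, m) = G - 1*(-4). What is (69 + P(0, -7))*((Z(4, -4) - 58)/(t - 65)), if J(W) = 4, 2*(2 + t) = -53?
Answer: 4100/187 ≈ 21.925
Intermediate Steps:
t = -57/2 (t = -2 + (½)*(-53) = -2 - 53/2 = -57/2 ≈ -28.500)
Z(G, m) = 4 + G (Z(G, m) = G + 4 = 4 + G)
P(E, v) = E² + 4*v (P(E, v) = E*E + 4*v = E² + 4*v)
(69 + P(0, -7))*((Z(4, -4) - 58)/(t - 65)) = (69 + (0² + 4*(-7)))*(((4 + 4) - 58)/(-57/2 - 65)) = (69 + (0 - 28))*((8 - 58)/(-187/2)) = (69 - 28)*(-50*(-2/187)) = 41*(100/187) = 4100/187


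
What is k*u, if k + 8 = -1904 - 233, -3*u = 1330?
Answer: 950950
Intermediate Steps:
u = -1330/3 (u = -⅓*1330 = -1330/3 ≈ -443.33)
k = -2145 (k = -8 + (-1904 - 233) = -8 - 2137 = -2145)
k*u = -2145*(-1330/3) = 950950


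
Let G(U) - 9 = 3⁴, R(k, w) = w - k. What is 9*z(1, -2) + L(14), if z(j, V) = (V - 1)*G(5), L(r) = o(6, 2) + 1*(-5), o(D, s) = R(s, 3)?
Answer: -2434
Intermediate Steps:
o(D, s) = 3 - s
G(U) = 90 (G(U) = 9 + 3⁴ = 9 + 81 = 90)
L(r) = -4 (L(r) = (3 - 1*2) + 1*(-5) = (3 - 2) - 5 = 1 - 5 = -4)
z(j, V) = -90 + 90*V (z(j, V) = (V - 1)*90 = (-1 + V)*90 = -90 + 90*V)
9*z(1, -2) + L(14) = 9*(-90 + 90*(-2)) - 4 = 9*(-90 - 180) - 4 = 9*(-270) - 4 = -2430 - 4 = -2434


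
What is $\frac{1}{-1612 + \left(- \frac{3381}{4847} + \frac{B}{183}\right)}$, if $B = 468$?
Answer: $- \frac{295667}{476065313} \approx -0.00062106$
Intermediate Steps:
$\frac{1}{-1612 + \left(- \frac{3381}{4847} + \frac{B}{183}\right)} = \frac{1}{-1612 + \left(- \frac{3381}{4847} + \frac{468}{183}\right)} = \frac{1}{-1612 + \left(\left(-3381\right) \frac{1}{4847} + 468 \cdot \frac{1}{183}\right)} = \frac{1}{-1612 + \left(- \frac{3381}{4847} + \frac{156}{61}\right)} = \frac{1}{-1612 + \frac{549891}{295667}} = \frac{1}{- \frac{476065313}{295667}} = - \frac{295667}{476065313}$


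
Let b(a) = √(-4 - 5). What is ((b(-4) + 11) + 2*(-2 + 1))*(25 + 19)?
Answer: 396 + 132*I ≈ 396.0 + 132.0*I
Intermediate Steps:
b(a) = 3*I (b(a) = √(-9) = 3*I)
((b(-4) + 11) + 2*(-2 + 1))*(25 + 19) = ((3*I + 11) + 2*(-2 + 1))*(25 + 19) = ((11 + 3*I) + 2*(-1))*44 = ((11 + 3*I) - 2)*44 = (9 + 3*I)*44 = 396 + 132*I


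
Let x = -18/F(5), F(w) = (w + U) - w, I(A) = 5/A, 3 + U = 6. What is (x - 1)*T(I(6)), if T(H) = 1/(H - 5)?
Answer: 42/25 ≈ 1.6800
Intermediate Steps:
U = 3 (U = -3 + 6 = 3)
T(H) = 1/(-5 + H)
F(w) = 3 (F(w) = (w + 3) - w = (3 + w) - w = 3)
x = -6 (x = -18/3 = -18*1/3 = -6)
(x - 1)*T(I(6)) = (-6 - 1)/(-5 + 5/6) = -7/(-5 + 5*(1/6)) = -7/(-5 + 5/6) = -7/(-25/6) = -7*(-6/25) = 42/25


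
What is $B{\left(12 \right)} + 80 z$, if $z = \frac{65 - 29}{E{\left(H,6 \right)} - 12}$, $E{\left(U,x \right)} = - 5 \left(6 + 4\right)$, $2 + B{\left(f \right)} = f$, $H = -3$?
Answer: $- \frac{1130}{31} \approx -36.452$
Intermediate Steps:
$B{\left(f \right)} = -2 + f$
$E{\left(U,x \right)} = -50$ ($E{\left(U,x \right)} = \left(-5\right) 10 = -50$)
$z = - \frac{18}{31}$ ($z = \frac{65 - 29}{-50 - 12} = \frac{36}{-62} = 36 \left(- \frac{1}{62}\right) = - \frac{18}{31} \approx -0.58065$)
$B{\left(12 \right)} + 80 z = \left(-2 + 12\right) + 80 \left(- \frac{18}{31}\right) = 10 - \frac{1440}{31} = - \frac{1130}{31}$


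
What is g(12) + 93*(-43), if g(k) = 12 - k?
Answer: -3999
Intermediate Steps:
g(12) + 93*(-43) = (12 - 1*12) + 93*(-43) = (12 - 12) - 3999 = 0 - 3999 = -3999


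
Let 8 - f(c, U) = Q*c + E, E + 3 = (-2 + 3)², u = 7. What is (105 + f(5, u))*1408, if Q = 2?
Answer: 147840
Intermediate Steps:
E = -2 (E = -3 + (-2 + 3)² = -3 + 1² = -3 + 1 = -2)
f(c, U) = 10 - 2*c (f(c, U) = 8 - (2*c - 2) = 8 - (-2 + 2*c) = 8 + (2 - 2*c) = 10 - 2*c)
(105 + f(5, u))*1408 = (105 + (10 - 2*5))*1408 = (105 + (10 - 10))*1408 = (105 + 0)*1408 = 105*1408 = 147840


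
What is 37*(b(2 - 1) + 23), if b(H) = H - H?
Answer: 851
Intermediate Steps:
b(H) = 0
37*(b(2 - 1) + 23) = 37*(0 + 23) = 37*23 = 851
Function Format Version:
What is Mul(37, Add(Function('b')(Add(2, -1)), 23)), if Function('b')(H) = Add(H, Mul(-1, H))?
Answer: 851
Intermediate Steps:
Function('b')(H) = 0
Mul(37, Add(Function('b')(Add(2, -1)), 23)) = Mul(37, Add(0, 23)) = Mul(37, 23) = 851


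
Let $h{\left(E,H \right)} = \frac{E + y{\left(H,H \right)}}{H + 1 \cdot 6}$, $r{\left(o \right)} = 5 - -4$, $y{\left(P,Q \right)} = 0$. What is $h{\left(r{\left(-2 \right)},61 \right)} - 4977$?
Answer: $- \frac{333450}{67} \approx -4976.9$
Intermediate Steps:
$r{\left(o \right)} = 9$ ($r{\left(o \right)} = 5 + 4 = 9$)
$h{\left(E,H \right)} = \frac{E}{6 + H}$ ($h{\left(E,H \right)} = \frac{E + 0}{H + 1 \cdot 6} = \frac{E}{H + 6} = \frac{E}{6 + H}$)
$h{\left(r{\left(-2 \right)},61 \right)} - 4977 = \frac{9}{6 + 61} - 4977 = \frac{9}{67} - 4977 = - \frac{333450}{67}$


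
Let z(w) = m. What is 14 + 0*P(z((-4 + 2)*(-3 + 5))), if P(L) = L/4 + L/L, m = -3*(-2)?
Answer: 14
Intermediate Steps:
m = 6
z(w) = 6
P(L) = 1 + L/4 (P(L) = L*(1/4) + 1 = L/4 + 1 = 1 + L/4)
14 + 0*P(z((-4 + 2)*(-3 + 5))) = 14 + 0*(1 + (1/4)*6) = 14 + 0*(1 + 3/2) = 14 + 0*(5/2) = 14 + 0 = 14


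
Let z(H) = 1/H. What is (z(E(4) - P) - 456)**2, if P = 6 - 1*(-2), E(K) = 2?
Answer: 7491169/36 ≈ 2.0809e+5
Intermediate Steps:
P = 8 (P = 6 + 2 = 8)
(z(E(4) - P) - 456)**2 = (1/(2 - 1*8) - 456)**2 = (1/(2 - 8) - 456)**2 = (1/(-6) - 456)**2 = (-1/6 - 456)**2 = (-2737/6)**2 = 7491169/36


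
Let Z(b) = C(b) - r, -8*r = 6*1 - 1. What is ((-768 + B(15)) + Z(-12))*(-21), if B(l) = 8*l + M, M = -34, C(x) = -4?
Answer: 115143/8 ≈ 14393.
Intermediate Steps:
r = -5/8 (r = -(6*1 - 1)/8 = -(6 - 1)/8 = -1/8*5 = -5/8 ≈ -0.62500)
Z(b) = -27/8 (Z(b) = -4 - 1*(-5/8) = -4 + 5/8 = -27/8)
B(l) = -34 + 8*l (B(l) = 8*l - 34 = -34 + 8*l)
((-768 + B(15)) + Z(-12))*(-21) = ((-768 + (-34 + 8*15)) - 27/8)*(-21) = ((-768 + (-34 + 120)) - 27/8)*(-21) = ((-768 + 86) - 27/8)*(-21) = (-682 - 27/8)*(-21) = -5483/8*(-21) = 115143/8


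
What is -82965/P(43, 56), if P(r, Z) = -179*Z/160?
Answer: 1659300/1253 ≈ 1324.3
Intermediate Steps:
P(r, Z) = -179*Z/160
-82965/P(43, 56) = -82965/((-179/160*56)) = -82965/(-1253/20) = -82965*(-20/1253) = 1659300/1253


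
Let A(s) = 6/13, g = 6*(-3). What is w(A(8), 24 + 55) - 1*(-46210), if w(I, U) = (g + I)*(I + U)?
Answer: 7573966/169 ≈ 44816.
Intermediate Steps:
g = -18
A(s) = 6/13 (A(s) = 6*(1/13) = 6/13)
w(I, U) = (-18 + I)*(I + U)
w(A(8), 24 + 55) - 1*(-46210) = ((6/13)**2 - 18*6/13 - 18*(24 + 55) + 6*(24 + 55)/13) - 1*(-46210) = (36/169 - 108/13 - 18*79 + (6/13)*79) + 46210 = (36/169 - 108/13 - 1422 + 474/13) + 46210 = -235524/169 + 46210 = 7573966/169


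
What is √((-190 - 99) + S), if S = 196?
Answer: I*√93 ≈ 9.6436*I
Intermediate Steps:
√((-190 - 99) + S) = √((-190 - 99) + 196) = √(-289 + 196) = √(-93) = I*√93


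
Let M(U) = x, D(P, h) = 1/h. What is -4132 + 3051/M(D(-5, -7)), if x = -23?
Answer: -98087/23 ≈ -4264.6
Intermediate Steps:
M(U) = -23
-4132 + 3051/M(D(-5, -7)) = -4132 + 3051/(-23) = -4132 + 3051*(-1/23) = -4132 - 3051/23 = -98087/23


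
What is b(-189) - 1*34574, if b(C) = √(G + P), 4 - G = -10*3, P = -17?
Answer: -34574 + √17 ≈ -34570.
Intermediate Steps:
G = 34 (G = 4 - (-10)*3 = 4 - 1*(-30) = 4 + 30 = 34)
b(C) = √17 (b(C) = √(34 - 17) = √17)
b(-189) - 1*34574 = √17 - 1*34574 = √17 - 34574 = -34574 + √17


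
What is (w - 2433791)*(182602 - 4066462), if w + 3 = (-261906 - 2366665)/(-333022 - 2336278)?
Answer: 1261579426025282397/133465 ≈ 9.4525e+12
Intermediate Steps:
w = -5379329/2669300 (w = -3 + (-261906 - 2366665)/(-333022 - 2336278) = -3 - 2628571/(-2669300) = -3 - 2628571*(-1/2669300) = -3 + 2628571/2669300 = -5379329/2669300 ≈ -2.0153)
(w - 2433791)*(182602 - 4066462) = (-5379329/2669300 - 2433791)*(182602 - 4066462) = -6496523695629/2669300*(-3883860) = 1261579426025282397/133465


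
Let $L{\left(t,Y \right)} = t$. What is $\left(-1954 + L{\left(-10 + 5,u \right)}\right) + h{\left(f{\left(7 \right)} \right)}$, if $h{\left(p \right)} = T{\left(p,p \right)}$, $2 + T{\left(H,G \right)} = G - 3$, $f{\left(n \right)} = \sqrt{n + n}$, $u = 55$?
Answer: $-1964 + \sqrt{14} \approx -1960.3$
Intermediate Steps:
$f{\left(n \right)} = \sqrt{2} \sqrt{n}$ ($f{\left(n \right)} = \sqrt{2 n} = \sqrt{2} \sqrt{n}$)
$T{\left(H,G \right)} = -5 + G$ ($T{\left(H,G \right)} = -2 + \left(G - 3\right) = -2 + \left(-3 + G\right) = -5 + G$)
$h{\left(p \right)} = -5 + p$
$\left(-1954 + L{\left(-10 + 5,u \right)}\right) + h{\left(f{\left(7 \right)} \right)} = \left(-1954 + \left(-10 + 5\right)\right) - \left(5 - \sqrt{2} \sqrt{7}\right) = \left(-1954 - 5\right) - \left(5 - \sqrt{14}\right) = -1959 - \left(5 - \sqrt{14}\right) = -1964 + \sqrt{14}$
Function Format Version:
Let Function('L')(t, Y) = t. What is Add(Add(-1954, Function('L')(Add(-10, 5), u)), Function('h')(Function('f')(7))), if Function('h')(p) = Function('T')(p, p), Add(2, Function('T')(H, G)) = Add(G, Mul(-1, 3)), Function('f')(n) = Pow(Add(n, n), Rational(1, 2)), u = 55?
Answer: Add(-1964, Pow(14, Rational(1, 2))) ≈ -1960.3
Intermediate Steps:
Function('f')(n) = Mul(Pow(2, Rational(1, 2)), Pow(n, Rational(1, 2))) (Function('f')(n) = Pow(Mul(2, n), Rational(1, 2)) = Mul(Pow(2, Rational(1, 2)), Pow(n, Rational(1, 2))))
Function('T')(H, G) = Add(-5, G) (Function('T')(H, G) = Add(-2, Add(G, Mul(-1, 3))) = Add(-2, Add(G, -3)) = Add(-2, Add(-3, G)) = Add(-5, G))
Function('h')(p) = Add(-5, p)
Add(Add(-1954, Function('L')(Add(-10, 5), u)), Function('h')(Function('f')(7))) = Add(Add(-1954, Add(-10, 5)), Add(-5, Mul(Pow(2, Rational(1, 2)), Pow(7, Rational(1, 2))))) = Add(Add(-1954, -5), Add(-5, Pow(14, Rational(1, 2)))) = Add(-1959, Add(-5, Pow(14, Rational(1, 2)))) = Add(-1964, Pow(14, Rational(1, 2)))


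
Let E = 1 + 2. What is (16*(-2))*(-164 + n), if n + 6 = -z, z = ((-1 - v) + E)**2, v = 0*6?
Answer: 5568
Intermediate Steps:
v = 0
E = 3
z = 4 (z = ((-1 - 1*0) + 3)**2 = ((-1 + 0) + 3)**2 = (-1 + 3)**2 = 2**2 = 4)
n = -10 (n = -6 - 1*4 = -6 - 4 = -10)
(16*(-2))*(-164 + n) = (16*(-2))*(-164 - 10) = -32*(-174) = 5568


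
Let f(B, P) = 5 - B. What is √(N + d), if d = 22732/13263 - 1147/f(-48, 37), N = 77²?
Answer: √2919810001832574/702939 ≈ 76.870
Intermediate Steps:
N = 5929
d = -14007865/702939 (d = 22732/13263 - 1147/(5 - 1*(-48)) = 22732*(1/13263) - 1147/(5 + 48) = 22732/13263 - 1147/53 = -14007865/702939 ≈ -19.928)
√(N + d) = √(5929 - 14007865/702939) = √(4153717466/702939) = √2919810001832574/702939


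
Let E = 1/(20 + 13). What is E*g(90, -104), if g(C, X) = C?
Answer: 30/11 ≈ 2.7273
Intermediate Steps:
E = 1/33 ≈ 0.030303
E*g(90, -104) = (1/33)*90 = 30/11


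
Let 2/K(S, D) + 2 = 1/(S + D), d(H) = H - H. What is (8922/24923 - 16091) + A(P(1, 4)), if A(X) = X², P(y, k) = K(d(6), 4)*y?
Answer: -19648731407/1221227 ≈ -16089.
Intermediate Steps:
d(H) = 0
K(S, D) = 2/(-2 + 1/(D + S)) (K(S, D) = 2/(-2 + 1/(S + D)) = 2/(-2 + 1/(D + S)))
P(y, k) = -8*y/7 (P(y, k) = (2*(-1*4 - 1*0)/(-1 + 2*4 + 2*0))*y = (2*(-4 + 0)/(-1 + 8 + 0))*y = (2*(-4)/7)*y = (2*(⅐)*(-4))*y = -8*y/7)
(8922/24923 - 16091) + A(P(1, 4)) = (8922/24923 - 16091) + (-8/7*1)² = (8922*(1/24923) - 16091) + (-8/7)² = (8922/24923 - 16091) + 64/49 = -401027071/24923 + 64/49 = -19648731407/1221227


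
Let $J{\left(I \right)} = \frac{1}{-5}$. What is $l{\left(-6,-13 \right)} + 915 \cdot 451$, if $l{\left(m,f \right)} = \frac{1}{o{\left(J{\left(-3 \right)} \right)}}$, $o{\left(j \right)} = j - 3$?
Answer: $\frac{6602635}{16} \approx 4.1266 \cdot 10^{5}$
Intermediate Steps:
$J{\left(I \right)} = - \frac{1}{5}$
$o{\left(j \right)} = -3 + j$
$l{\left(m,f \right)} = - \frac{5}{16}$ ($l{\left(m,f \right)} = \frac{1}{-3 - \frac{1}{5}} = \frac{1}{- \frac{16}{5}} = - \frac{5}{16}$)
$l{\left(-6,-13 \right)} + 915 \cdot 451 = - \frac{5}{16} + 915 \cdot 451 = - \frac{5}{16} + 412665 = \frac{6602635}{16}$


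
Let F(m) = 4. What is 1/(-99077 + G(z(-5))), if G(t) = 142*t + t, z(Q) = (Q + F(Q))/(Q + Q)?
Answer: -10/990627 ≈ -1.0095e-5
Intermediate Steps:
z(Q) = (4 + Q)/(2*Q) (z(Q) = (Q + 4)/(Q + Q) = (4 + Q)/((2*Q)) = (4 + Q)*(1/(2*Q)) = (4 + Q)/(2*Q))
G(t) = 143*t
1/(-99077 + G(z(-5))) = 1/(-99077 + 143*((½)*(4 - 5)/(-5))) = 1/(-99077 + 143*((½)*(-⅕)*(-1))) = 1/(-99077 + 143*(⅒)) = 1/(-99077 + 143/10) = 1/(-990627/10) = -10/990627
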